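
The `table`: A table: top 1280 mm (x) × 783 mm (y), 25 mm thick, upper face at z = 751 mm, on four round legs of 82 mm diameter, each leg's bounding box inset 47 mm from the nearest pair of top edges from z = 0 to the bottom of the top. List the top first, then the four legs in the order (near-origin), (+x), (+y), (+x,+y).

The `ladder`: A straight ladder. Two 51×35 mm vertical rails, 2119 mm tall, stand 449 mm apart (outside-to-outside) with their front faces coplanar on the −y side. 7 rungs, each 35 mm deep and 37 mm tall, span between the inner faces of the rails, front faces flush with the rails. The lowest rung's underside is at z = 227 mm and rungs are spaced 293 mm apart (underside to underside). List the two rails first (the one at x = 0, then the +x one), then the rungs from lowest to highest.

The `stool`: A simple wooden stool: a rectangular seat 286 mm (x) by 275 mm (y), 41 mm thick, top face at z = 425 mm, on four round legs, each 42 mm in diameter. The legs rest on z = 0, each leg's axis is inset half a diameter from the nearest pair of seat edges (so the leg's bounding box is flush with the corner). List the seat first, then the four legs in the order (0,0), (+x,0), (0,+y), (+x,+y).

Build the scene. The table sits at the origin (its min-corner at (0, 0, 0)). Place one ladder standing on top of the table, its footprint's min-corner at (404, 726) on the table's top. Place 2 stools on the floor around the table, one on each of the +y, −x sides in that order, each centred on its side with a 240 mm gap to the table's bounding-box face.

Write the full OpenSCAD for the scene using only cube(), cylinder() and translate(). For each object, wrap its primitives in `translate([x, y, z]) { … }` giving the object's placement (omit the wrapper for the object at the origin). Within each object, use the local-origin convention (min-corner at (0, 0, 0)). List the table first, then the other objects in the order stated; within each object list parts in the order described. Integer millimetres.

translate([0, 0, 726]) cube([1280, 783, 25]);
translate([88, 88, 0]) cylinder(h = 726, r = 41);
translate([1192, 88, 0]) cylinder(h = 726, r = 41);
translate([88, 695, 0]) cylinder(h = 726, r = 41);
translate([1192, 695, 0]) cylinder(h = 726, r = 41);
translate([404, 726, 751]) {
  cube([51, 35, 2119]);
  translate([398, 0, 0]) cube([51, 35, 2119]);
  translate([51, 0, 227]) cube([347, 35, 37]);
  translate([51, 0, 520]) cube([347, 35, 37]);
  translate([51, 0, 813]) cube([347, 35, 37]);
  translate([51, 0, 1106]) cube([347, 35, 37]);
  translate([51, 0, 1399]) cube([347, 35, 37]);
  translate([51, 0, 1692]) cube([347, 35, 37]);
  translate([51, 0, 1985]) cube([347, 35, 37]);
}
translate([497, 1023, 0]) {
  translate([0, 0, 384]) cube([286, 275, 41]);
  translate([21, 21, 0]) cylinder(h = 384, r = 21);
  translate([265, 21, 0]) cylinder(h = 384, r = 21);
  translate([21, 254, 0]) cylinder(h = 384, r = 21);
  translate([265, 254, 0]) cylinder(h = 384, r = 21);
}
translate([-526, 254, 0]) {
  translate([0, 0, 384]) cube([286, 275, 41]);
  translate([21, 21, 0]) cylinder(h = 384, r = 21);
  translate([265, 21, 0]) cylinder(h = 384, r = 21);
  translate([21, 254, 0]) cylinder(h = 384, r = 21);
  translate([265, 254, 0]) cylinder(h = 384, r = 21);
}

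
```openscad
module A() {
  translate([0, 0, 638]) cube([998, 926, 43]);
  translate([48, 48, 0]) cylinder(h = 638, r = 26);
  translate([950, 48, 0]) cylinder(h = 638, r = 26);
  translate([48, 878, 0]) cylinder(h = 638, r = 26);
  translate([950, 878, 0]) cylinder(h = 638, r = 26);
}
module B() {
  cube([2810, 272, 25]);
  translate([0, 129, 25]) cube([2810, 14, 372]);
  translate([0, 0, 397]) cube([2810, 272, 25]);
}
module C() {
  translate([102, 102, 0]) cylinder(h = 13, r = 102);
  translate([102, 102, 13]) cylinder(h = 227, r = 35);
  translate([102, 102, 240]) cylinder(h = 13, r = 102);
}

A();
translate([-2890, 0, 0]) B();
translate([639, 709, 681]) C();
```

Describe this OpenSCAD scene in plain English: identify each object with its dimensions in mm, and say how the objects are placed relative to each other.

A is a rectangular dining table. The top is 998×926×43 mm with its upper surface at z = 681 mm. It stands on four round legs of 52 mm diameter, each leg's bounding box inset 22 mm from the nearest pair of top edges, running from the floor to the underside of the top.

B is an I-beam lying along x, 2810 mm long. Overall section height 422 mm. Two flanges 272 mm wide (y) and 25 mm thick, one on the floor and one at the top; a web 14 mm thick runs between them, centred on the flange width.

C is a spool: two coaxial disc flanges of radius 102 mm and thickness 13 mm, joined by a core cylinder of radius 35 mm and height 227 mm. The lower flange rests on z = 0 and the three cylinders share a vertical axis.

The I-beam is on the floor beside the table on its −x side. The spool is on top of the table.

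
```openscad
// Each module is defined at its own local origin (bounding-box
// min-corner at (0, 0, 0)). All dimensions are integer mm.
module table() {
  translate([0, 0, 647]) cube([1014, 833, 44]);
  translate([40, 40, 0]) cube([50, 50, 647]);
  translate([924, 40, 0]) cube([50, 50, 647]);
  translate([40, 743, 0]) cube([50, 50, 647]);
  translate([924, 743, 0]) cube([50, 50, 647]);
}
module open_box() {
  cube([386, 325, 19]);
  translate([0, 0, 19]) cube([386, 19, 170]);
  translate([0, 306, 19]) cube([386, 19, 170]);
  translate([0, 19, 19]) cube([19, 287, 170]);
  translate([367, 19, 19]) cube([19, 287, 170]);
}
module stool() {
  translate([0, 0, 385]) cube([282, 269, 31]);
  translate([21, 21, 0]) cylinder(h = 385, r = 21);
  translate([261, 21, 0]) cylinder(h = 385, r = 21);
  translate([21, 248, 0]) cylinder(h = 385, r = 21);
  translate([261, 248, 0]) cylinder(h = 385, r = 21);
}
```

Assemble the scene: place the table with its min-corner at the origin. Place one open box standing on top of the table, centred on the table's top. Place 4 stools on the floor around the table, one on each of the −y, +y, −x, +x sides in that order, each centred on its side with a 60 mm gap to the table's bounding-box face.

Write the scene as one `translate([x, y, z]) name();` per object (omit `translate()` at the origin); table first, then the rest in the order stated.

table();
translate([314, 254, 691]) open_box();
translate([366, -329, 0]) stool();
translate([366, 893, 0]) stool();
translate([-342, 282, 0]) stool();
translate([1074, 282, 0]) stool();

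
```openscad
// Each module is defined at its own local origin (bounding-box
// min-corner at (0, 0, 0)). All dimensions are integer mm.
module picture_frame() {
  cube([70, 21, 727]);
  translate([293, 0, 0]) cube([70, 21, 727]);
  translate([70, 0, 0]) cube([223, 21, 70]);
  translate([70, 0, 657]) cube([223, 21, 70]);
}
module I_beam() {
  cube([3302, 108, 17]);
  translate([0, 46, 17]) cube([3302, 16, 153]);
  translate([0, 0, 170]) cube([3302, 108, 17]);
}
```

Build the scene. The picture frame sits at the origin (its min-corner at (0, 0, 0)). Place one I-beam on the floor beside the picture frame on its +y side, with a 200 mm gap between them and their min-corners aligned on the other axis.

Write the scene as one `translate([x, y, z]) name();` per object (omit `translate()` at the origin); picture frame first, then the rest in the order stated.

picture_frame();
translate([0, 221, 0]) I_beam();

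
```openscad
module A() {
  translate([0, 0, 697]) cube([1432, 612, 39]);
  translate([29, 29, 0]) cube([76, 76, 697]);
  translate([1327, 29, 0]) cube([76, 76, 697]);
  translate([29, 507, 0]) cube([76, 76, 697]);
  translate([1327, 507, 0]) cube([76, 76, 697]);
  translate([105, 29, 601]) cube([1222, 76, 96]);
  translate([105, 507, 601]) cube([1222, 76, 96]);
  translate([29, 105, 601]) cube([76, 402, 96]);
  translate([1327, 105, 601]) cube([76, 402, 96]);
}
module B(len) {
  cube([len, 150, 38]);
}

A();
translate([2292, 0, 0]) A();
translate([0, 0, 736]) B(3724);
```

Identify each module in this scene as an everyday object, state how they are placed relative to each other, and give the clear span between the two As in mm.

Second table starts at x = 2292; first ends at x = 1432; clear span = 2292 − 1432 = 860 mm.

A is a table. B is a beam. A beam spans the tops of two tables. The clear span between the two tables is 860 mm.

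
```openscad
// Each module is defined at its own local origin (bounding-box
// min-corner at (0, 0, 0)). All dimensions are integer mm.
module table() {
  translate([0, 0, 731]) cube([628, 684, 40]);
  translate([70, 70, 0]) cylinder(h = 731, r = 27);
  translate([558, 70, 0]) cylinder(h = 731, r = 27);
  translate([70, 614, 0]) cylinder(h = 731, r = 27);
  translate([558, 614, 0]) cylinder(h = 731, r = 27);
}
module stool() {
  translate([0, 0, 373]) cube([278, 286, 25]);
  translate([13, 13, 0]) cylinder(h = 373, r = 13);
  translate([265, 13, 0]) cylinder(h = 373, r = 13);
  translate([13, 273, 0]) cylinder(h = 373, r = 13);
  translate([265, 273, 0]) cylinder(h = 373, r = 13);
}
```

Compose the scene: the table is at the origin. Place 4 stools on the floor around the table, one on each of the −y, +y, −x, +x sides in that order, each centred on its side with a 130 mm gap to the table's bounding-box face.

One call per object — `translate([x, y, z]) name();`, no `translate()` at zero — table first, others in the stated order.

table();
translate([175, -416, 0]) stool();
translate([175, 814, 0]) stool();
translate([-408, 199, 0]) stool();
translate([758, 199, 0]) stool();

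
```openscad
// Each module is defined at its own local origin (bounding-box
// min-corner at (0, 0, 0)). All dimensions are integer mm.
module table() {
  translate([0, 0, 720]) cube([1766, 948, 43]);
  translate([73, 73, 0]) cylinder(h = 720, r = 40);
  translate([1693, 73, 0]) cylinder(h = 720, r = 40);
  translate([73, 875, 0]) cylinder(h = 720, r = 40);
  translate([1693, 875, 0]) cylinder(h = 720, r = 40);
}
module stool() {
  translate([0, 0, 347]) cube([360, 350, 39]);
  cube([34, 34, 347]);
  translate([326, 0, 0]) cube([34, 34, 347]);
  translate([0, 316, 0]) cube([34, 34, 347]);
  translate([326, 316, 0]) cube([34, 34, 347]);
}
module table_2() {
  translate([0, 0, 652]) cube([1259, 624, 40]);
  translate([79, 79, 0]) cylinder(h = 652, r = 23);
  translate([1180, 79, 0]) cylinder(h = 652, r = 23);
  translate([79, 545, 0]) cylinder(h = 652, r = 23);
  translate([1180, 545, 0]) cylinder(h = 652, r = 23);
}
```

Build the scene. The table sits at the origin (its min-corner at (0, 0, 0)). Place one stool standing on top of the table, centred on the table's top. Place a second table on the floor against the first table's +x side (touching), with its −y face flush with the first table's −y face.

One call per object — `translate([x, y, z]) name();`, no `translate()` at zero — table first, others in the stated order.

table();
translate([703, 299, 763]) stool();
translate([1766, 0, 0]) table_2();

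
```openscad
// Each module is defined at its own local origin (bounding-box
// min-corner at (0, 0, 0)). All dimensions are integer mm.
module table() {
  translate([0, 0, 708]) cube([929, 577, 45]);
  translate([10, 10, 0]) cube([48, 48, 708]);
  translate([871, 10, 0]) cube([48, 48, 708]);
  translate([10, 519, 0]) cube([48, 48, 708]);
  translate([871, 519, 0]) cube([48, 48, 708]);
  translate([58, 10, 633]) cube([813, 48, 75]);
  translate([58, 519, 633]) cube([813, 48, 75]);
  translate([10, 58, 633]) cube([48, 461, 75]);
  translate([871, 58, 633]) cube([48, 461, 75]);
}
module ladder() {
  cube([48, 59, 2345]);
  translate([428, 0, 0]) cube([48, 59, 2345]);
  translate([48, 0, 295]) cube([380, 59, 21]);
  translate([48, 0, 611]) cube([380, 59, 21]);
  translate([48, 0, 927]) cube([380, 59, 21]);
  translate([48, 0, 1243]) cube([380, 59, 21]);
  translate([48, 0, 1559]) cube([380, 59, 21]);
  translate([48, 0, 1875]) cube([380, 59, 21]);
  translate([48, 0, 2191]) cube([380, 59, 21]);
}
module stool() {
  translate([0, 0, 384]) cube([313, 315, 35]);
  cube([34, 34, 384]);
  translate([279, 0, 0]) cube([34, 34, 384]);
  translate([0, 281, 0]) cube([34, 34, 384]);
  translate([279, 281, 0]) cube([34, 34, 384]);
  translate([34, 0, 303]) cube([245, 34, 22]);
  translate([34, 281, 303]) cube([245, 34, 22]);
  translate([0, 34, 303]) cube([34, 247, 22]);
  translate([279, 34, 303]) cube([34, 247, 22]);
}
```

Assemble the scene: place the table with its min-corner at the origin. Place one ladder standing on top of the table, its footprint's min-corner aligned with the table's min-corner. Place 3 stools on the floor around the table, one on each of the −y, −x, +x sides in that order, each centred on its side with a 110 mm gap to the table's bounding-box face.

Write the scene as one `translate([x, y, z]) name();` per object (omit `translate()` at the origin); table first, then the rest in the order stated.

table();
translate([0, 0, 753]) ladder();
translate([308, -425, 0]) stool();
translate([-423, 131, 0]) stool();
translate([1039, 131, 0]) stool();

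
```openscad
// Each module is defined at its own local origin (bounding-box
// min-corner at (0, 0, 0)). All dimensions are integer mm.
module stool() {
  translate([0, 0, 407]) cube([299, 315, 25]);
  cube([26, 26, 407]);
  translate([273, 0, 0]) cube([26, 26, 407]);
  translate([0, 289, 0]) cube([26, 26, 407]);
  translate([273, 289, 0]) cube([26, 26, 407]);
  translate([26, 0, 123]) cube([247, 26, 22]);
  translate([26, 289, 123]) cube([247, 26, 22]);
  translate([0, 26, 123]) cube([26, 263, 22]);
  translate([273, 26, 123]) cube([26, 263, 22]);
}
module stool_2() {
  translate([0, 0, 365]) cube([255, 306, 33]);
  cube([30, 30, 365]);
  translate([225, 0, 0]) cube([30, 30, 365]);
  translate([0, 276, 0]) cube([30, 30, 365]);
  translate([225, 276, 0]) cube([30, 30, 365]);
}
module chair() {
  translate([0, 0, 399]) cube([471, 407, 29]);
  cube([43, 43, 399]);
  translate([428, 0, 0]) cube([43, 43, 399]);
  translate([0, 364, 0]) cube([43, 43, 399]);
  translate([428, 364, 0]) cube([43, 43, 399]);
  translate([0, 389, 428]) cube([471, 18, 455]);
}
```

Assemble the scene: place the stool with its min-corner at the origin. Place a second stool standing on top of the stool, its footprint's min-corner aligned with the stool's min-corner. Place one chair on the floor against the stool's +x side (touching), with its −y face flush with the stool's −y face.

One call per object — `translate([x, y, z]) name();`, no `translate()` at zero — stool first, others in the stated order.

stool();
translate([0, 0, 432]) stool_2();
translate([299, 0, 0]) chair();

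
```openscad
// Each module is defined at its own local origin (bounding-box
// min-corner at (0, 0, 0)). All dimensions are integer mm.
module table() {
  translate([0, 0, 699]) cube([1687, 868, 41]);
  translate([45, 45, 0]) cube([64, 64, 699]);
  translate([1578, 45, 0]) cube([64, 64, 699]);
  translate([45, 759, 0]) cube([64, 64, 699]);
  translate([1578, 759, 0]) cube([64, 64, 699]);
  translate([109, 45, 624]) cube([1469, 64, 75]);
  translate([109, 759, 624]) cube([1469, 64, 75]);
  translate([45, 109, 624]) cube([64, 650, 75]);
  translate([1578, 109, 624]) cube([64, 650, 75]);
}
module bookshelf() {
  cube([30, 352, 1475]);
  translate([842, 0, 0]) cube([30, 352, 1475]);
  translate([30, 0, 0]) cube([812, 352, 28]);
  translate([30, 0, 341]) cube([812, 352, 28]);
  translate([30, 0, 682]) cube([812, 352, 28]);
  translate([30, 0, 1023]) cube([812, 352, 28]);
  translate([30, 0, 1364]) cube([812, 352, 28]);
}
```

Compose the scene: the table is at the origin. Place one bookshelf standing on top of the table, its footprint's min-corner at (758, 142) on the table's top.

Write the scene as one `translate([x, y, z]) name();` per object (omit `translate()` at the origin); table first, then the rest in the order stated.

table();
translate([758, 142, 740]) bookshelf();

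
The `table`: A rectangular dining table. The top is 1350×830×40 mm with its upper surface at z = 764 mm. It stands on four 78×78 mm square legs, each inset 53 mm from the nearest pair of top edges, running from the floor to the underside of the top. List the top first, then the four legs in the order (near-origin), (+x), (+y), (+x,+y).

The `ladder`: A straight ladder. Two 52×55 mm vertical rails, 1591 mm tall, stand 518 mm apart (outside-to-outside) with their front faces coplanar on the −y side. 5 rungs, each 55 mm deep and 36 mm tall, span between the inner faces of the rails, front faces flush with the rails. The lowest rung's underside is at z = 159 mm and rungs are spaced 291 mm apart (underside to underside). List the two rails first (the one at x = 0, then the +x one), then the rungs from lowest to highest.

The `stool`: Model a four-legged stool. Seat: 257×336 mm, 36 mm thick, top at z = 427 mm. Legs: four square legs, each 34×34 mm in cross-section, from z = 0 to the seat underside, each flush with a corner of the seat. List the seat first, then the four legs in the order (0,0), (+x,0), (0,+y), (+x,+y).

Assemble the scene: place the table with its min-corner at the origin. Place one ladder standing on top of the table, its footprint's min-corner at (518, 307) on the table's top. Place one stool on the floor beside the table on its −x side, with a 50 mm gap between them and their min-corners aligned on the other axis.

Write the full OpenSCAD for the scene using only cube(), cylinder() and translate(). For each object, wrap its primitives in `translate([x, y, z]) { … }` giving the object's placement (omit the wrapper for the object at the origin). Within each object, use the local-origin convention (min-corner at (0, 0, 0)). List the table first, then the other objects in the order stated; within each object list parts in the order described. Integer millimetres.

translate([0, 0, 724]) cube([1350, 830, 40]);
translate([53, 53, 0]) cube([78, 78, 724]);
translate([1219, 53, 0]) cube([78, 78, 724]);
translate([53, 699, 0]) cube([78, 78, 724]);
translate([1219, 699, 0]) cube([78, 78, 724]);
translate([518, 307, 764]) {
  cube([52, 55, 1591]);
  translate([466, 0, 0]) cube([52, 55, 1591]);
  translate([52, 0, 159]) cube([414, 55, 36]);
  translate([52, 0, 450]) cube([414, 55, 36]);
  translate([52, 0, 741]) cube([414, 55, 36]);
  translate([52, 0, 1032]) cube([414, 55, 36]);
  translate([52, 0, 1323]) cube([414, 55, 36]);
}
translate([-307, 0, 0]) {
  translate([0, 0, 391]) cube([257, 336, 36]);
  cube([34, 34, 391]);
  translate([223, 0, 0]) cube([34, 34, 391]);
  translate([0, 302, 0]) cube([34, 34, 391]);
  translate([223, 302, 0]) cube([34, 34, 391]);
}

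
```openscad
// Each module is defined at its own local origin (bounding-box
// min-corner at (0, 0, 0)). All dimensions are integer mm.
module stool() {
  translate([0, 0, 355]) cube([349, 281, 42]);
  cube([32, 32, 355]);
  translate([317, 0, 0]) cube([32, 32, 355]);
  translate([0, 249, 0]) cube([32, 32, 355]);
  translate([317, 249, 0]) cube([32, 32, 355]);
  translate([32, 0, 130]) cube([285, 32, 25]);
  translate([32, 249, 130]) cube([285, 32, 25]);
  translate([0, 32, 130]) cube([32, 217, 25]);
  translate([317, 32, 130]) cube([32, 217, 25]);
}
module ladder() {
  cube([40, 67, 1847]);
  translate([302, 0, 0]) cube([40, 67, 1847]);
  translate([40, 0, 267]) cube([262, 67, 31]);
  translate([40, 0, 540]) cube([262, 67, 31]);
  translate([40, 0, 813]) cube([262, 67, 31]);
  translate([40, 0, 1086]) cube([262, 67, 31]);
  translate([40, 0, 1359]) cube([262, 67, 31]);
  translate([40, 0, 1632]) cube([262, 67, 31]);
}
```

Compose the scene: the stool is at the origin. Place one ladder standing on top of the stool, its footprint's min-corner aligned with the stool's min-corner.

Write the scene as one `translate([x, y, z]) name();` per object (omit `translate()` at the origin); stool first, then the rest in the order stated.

stool();
translate([0, 0, 397]) ladder();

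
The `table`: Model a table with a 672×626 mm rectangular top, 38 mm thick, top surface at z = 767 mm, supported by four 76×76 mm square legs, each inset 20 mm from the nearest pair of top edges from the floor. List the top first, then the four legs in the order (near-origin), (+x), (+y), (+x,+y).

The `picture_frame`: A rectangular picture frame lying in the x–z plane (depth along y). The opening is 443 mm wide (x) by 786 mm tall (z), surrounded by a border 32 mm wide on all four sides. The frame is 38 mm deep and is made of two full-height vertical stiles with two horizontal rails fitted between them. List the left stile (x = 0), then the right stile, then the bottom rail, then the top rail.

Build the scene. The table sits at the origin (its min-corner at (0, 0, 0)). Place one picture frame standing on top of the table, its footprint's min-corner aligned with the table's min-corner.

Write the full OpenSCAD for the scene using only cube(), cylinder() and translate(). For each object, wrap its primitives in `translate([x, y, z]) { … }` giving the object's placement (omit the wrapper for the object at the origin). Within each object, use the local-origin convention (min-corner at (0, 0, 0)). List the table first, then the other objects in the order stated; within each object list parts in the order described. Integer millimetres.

translate([0, 0, 729]) cube([672, 626, 38]);
translate([20, 20, 0]) cube([76, 76, 729]);
translate([576, 20, 0]) cube([76, 76, 729]);
translate([20, 530, 0]) cube([76, 76, 729]);
translate([576, 530, 0]) cube([76, 76, 729]);
translate([0, 0, 767]) {
  cube([32, 38, 850]);
  translate([475, 0, 0]) cube([32, 38, 850]);
  translate([32, 0, 0]) cube([443, 38, 32]);
  translate([32, 0, 818]) cube([443, 38, 32]);
}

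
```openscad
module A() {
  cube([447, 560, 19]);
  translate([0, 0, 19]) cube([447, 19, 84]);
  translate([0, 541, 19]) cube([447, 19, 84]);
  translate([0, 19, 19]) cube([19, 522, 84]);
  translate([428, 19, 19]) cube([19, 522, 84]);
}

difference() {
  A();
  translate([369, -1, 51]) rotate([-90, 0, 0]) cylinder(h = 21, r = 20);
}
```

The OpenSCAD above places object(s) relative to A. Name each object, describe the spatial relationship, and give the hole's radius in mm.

A is an open box. The open box has a circular hole through its front wall. The hole's radius is 20 mm.

The subtracted cylinder has r = 20 mm.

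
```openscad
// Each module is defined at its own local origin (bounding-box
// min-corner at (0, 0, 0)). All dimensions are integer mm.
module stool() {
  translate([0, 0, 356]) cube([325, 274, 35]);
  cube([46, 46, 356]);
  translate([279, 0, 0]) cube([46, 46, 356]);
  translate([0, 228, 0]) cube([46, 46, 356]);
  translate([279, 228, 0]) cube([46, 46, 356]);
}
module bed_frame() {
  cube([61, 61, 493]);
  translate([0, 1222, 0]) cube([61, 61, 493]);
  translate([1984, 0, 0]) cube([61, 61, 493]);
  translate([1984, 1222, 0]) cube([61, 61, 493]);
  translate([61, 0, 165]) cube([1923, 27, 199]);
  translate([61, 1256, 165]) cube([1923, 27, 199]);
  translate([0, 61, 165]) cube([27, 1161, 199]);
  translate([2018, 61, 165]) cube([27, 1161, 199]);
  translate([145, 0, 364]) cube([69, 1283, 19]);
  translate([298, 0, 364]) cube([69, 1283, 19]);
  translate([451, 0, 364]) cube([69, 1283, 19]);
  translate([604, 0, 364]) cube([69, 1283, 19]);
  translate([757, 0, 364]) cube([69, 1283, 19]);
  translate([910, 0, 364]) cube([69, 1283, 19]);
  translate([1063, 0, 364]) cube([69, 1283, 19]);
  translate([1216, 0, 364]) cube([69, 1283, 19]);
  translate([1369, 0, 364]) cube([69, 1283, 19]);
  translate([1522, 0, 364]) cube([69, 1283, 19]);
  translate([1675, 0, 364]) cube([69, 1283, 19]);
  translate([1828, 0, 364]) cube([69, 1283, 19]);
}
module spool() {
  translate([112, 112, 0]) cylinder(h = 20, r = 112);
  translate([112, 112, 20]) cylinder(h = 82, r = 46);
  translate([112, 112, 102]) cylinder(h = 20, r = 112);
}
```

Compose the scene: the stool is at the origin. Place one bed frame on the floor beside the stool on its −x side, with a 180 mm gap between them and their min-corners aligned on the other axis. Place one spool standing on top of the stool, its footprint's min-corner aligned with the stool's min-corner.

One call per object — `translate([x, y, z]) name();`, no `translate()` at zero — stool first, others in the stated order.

stool();
translate([-2225, 0, 0]) bed_frame();
translate([0, 0, 391]) spool();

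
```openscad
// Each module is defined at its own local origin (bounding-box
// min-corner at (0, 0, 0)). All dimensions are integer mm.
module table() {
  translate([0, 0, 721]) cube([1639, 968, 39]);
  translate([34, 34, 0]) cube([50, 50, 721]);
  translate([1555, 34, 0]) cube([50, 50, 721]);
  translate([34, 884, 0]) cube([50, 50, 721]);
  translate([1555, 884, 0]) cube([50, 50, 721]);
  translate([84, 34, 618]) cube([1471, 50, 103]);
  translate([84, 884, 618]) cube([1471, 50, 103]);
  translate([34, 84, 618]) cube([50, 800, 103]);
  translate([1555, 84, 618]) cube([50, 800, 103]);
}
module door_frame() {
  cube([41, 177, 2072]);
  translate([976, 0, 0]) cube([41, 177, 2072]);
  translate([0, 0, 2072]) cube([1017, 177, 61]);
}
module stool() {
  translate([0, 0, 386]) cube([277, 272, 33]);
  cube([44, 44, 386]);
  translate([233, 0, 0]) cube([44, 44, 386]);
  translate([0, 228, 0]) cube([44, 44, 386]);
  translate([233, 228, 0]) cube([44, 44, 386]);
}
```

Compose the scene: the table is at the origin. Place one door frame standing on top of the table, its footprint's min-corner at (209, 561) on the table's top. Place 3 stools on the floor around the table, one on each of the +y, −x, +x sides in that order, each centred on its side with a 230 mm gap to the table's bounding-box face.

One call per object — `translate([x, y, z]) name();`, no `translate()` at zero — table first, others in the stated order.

table();
translate([209, 561, 760]) door_frame();
translate([681, 1198, 0]) stool();
translate([-507, 348, 0]) stool();
translate([1869, 348, 0]) stool();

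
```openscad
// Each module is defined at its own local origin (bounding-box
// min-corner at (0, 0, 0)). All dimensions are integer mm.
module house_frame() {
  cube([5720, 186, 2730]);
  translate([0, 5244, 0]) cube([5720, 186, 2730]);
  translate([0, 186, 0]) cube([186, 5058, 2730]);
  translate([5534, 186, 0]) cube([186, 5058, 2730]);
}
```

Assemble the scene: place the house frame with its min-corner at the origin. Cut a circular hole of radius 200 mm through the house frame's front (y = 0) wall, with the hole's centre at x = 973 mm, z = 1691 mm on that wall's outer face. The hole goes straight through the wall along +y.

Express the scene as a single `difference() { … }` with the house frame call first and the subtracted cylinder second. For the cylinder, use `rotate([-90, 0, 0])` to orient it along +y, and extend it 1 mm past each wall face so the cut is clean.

difference() {
  house_frame();
  translate([973, -1, 1691]) rotate([-90, 0, 0]) cylinder(h = 188, r = 200);
}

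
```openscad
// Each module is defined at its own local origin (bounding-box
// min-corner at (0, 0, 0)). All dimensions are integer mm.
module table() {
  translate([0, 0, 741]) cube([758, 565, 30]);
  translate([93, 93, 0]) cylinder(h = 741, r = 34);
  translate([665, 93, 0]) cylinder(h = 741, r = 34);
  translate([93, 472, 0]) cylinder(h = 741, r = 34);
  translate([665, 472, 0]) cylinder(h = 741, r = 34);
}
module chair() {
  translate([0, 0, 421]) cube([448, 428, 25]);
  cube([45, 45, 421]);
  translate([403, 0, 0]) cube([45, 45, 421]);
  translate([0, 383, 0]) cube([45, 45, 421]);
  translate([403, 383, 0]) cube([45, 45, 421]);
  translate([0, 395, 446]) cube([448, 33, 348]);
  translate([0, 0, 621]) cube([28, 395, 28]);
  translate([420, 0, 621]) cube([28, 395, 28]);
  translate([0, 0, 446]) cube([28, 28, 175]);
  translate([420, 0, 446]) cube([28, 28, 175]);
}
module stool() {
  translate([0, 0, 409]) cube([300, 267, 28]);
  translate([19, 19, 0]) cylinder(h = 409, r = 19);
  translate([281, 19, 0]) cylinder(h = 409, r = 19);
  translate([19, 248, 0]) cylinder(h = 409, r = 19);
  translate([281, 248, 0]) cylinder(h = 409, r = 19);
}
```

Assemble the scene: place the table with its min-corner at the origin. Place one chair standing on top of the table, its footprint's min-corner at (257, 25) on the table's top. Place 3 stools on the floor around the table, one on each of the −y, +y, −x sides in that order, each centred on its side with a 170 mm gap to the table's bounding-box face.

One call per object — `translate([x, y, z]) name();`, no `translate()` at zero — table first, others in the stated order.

table();
translate([257, 25, 771]) chair();
translate([229, -437, 0]) stool();
translate([229, 735, 0]) stool();
translate([-470, 149, 0]) stool();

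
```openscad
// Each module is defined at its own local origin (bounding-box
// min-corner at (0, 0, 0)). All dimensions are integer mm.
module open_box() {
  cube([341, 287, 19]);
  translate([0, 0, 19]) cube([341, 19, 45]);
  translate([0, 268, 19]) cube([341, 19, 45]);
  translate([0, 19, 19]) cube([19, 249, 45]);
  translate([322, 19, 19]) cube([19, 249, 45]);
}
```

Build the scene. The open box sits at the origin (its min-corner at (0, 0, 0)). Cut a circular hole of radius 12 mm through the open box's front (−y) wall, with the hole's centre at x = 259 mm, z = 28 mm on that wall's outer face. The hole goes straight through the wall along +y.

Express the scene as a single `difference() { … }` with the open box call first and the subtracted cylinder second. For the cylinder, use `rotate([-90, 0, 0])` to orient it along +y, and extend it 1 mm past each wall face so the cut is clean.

difference() {
  open_box();
  translate([259, -1, 28]) rotate([-90, 0, 0]) cylinder(h = 21, r = 12);
}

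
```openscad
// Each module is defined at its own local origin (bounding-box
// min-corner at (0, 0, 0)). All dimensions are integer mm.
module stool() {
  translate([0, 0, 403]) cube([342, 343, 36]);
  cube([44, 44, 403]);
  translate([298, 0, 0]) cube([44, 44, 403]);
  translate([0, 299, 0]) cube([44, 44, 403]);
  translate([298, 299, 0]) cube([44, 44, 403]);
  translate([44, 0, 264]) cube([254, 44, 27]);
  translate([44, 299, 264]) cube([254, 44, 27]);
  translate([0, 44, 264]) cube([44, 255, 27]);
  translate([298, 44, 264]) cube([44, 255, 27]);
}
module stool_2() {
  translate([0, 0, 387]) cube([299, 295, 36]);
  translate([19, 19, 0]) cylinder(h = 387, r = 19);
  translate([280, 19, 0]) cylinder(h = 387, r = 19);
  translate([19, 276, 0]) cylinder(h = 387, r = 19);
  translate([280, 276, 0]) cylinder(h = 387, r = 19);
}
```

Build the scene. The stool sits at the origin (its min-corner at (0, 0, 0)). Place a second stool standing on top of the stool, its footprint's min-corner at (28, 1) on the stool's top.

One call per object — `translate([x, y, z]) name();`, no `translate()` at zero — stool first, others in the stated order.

stool();
translate([28, 1, 439]) stool_2();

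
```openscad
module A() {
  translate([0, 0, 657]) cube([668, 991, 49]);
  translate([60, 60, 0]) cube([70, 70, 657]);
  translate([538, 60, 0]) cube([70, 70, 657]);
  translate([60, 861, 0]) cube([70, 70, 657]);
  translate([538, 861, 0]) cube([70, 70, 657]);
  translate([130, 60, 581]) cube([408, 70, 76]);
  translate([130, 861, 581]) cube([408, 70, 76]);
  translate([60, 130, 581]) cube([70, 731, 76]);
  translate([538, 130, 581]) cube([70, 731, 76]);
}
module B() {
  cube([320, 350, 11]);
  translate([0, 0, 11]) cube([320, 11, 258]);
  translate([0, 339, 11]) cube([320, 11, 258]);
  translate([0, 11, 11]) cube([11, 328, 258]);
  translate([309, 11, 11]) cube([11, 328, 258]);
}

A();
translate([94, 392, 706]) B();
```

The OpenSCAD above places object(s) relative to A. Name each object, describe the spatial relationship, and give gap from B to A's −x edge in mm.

The open box's min-x is at 94; the table's min-x is 0; gap = 94 mm.

A is a table. B is an open box. The open box is on top of the table. The gap from the open box to the table's −x edge is 94 mm.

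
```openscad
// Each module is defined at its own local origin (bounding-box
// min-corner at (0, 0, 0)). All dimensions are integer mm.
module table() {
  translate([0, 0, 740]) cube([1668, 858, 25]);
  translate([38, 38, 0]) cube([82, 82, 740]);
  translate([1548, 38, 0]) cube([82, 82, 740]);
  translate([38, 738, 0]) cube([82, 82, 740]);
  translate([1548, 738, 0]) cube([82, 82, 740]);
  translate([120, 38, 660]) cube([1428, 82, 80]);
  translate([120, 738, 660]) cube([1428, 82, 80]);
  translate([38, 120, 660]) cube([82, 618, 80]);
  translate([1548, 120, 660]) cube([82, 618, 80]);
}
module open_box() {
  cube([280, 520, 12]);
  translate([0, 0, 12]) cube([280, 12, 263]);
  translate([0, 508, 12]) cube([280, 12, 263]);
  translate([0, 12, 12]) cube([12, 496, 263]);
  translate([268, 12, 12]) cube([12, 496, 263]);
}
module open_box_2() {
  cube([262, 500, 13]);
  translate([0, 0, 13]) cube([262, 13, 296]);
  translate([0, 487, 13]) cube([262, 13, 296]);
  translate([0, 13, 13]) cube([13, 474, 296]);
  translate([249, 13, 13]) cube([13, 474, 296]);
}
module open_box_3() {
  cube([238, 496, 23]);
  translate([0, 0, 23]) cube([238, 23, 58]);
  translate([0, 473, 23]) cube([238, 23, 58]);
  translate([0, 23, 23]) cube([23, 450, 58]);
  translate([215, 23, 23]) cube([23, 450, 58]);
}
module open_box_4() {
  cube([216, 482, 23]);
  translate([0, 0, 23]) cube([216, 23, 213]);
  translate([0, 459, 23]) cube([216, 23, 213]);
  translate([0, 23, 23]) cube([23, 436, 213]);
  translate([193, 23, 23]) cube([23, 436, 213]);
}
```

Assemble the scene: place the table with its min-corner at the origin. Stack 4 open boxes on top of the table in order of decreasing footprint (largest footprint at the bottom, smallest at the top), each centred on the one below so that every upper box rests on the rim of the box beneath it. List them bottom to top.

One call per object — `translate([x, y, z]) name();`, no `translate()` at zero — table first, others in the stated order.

table();
translate([694, 169, 765]) open_box();
translate([703, 179, 1040]) open_box_2();
translate([715, 181, 1349]) open_box_3();
translate([726, 188, 1430]) open_box_4();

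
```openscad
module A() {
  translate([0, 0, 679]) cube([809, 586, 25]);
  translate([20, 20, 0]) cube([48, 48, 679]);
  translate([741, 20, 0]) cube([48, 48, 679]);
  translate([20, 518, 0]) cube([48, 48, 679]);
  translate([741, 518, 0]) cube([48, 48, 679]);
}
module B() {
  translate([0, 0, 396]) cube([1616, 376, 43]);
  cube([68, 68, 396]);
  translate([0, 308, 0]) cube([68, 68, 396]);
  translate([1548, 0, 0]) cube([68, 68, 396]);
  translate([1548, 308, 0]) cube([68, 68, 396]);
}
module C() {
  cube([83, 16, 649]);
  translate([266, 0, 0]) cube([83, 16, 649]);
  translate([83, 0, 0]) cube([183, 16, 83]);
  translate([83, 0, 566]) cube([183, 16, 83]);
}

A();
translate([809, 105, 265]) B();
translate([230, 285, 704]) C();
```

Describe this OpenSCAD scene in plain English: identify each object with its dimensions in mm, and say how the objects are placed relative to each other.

A is a table with a 809×586 mm rectangular top, 25 mm thick, top surface at z = 704 mm, supported by four 48×48 mm square legs, each inset 20 mm from the nearest pair of top edges, running from the floor.

B is a bench: a 1616×376 mm seat slab, 43 mm thick, top at z = 439 mm, on four 68×68 mm square legs flush with the seat corners and standing on z = 0.

C is a picture frame with a 183×483 mm rectangular opening (x by z) and a uniform 83 mm border on every side. Frame depth is 16 mm along y. It is built from two vertical stiles running the full outside height and two horizontal rails spanning the gap between the stiles.

The bench is beside the table with their tops flush at z = 704. The picture frame is on top of the table, centred.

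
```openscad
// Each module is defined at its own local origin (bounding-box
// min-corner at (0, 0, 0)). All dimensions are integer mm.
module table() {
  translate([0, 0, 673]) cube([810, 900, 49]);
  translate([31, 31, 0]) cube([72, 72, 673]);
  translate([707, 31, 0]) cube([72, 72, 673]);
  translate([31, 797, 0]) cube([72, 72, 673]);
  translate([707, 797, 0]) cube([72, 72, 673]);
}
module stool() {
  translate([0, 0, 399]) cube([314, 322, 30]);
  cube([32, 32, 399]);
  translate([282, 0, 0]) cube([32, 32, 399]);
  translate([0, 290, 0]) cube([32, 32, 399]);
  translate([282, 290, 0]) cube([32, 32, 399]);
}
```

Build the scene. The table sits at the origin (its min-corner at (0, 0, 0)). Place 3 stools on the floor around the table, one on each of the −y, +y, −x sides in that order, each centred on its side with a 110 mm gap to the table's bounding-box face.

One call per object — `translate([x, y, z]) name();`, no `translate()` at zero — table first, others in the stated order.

table();
translate([248, -432, 0]) stool();
translate([248, 1010, 0]) stool();
translate([-424, 289, 0]) stool();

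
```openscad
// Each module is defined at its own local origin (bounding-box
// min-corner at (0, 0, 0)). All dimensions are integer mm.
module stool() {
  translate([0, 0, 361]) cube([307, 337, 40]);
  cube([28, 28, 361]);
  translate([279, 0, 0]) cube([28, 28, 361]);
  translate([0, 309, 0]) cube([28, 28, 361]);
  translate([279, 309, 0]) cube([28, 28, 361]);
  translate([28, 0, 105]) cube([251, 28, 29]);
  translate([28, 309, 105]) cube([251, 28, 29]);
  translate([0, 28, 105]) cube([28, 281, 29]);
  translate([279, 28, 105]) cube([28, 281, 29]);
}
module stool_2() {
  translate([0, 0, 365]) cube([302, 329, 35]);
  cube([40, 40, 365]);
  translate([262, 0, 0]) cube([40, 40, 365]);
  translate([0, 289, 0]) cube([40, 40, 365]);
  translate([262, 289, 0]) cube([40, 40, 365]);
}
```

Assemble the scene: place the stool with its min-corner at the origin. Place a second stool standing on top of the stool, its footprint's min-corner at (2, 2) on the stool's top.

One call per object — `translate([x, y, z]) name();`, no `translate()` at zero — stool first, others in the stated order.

stool();
translate([2, 2, 401]) stool_2();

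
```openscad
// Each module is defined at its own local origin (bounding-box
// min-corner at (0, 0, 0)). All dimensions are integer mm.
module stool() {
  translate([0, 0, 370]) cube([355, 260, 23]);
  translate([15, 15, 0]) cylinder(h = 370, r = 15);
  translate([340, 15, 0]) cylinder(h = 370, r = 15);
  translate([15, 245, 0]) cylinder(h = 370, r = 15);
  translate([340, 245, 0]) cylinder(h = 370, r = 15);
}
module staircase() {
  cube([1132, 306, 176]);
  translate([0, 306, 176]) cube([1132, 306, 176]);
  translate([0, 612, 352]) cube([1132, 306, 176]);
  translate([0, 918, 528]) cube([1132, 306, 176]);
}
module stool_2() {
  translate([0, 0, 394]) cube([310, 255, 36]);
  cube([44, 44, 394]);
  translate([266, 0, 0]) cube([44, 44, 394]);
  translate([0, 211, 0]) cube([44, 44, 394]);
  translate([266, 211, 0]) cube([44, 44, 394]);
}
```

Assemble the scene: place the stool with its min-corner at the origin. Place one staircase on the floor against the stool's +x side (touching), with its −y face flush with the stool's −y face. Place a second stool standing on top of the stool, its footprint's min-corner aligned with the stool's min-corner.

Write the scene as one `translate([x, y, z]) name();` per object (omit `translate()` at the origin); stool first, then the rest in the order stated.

stool();
translate([355, 0, 0]) staircase();
translate([0, 0, 393]) stool_2();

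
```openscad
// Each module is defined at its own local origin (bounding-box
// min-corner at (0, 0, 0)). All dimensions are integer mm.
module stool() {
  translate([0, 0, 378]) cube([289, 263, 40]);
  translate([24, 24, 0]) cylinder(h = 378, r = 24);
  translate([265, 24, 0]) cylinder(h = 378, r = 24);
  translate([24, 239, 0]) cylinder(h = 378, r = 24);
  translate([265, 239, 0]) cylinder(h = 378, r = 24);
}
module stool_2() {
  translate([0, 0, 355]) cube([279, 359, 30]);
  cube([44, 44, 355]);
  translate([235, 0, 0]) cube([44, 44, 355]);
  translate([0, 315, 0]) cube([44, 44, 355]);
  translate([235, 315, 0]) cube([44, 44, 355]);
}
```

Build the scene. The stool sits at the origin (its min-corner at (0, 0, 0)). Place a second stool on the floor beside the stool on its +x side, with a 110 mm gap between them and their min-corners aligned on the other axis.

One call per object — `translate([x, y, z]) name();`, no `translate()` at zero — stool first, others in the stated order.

stool();
translate([399, 0, 0]) stool_2();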